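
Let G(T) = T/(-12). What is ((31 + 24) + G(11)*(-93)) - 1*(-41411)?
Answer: 166205/4 ≈ 41551.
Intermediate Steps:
G(T) = -T/12 (G(T) = T*(-1/12) = -T/12)
((31 + 24) + G(11)*(-93)) - 1*(-41411) = ((31 + 24) - 1/12*11*(-93)) - 1*(-41411) = (55 - 11/12*(-93)) + 41411 = (55 + 341/4) + 41411 = 561/4 + 41411 = 166205/4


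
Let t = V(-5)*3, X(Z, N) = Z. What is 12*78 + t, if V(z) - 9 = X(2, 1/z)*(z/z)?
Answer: 969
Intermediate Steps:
V(z) = 11 (V(z) = 9 + 2*(z/z) = 9 + 2*1 = 9 + 2 = 11)
t = 33 (t = 11*3 = 33)
12*78 + t = 12*78 + 33 = 936 + 33 = 969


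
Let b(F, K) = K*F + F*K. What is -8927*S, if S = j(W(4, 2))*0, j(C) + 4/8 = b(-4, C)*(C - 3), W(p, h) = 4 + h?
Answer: 0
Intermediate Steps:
b(F, K) = 2*F*K (b(F, K) = F*K + F*K = 2*F*K)
j(C) = -½ - 8*C*(-3 + C) (j(C) = -½ + (2*(-4)*C)*(C - 3) = -½ + (-8*C)*(-3 + C) = -½ - 8*C*(-3 + C))
S = 0 (S = (-½ - 8*(4 + 2)² + 24*(4 + 2))*0 = (-½ - 8*6² + 24*6)*0 = (-½ - 8*36 + 144)*0 = (-½ - 288 + 144)*0 = -289/2*0 = 0)
-8927*S = -8927*0 = 0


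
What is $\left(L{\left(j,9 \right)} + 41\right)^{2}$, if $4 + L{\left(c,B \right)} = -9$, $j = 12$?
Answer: $784$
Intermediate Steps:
$L{\left(c,B \right)} = -13$ ($L{\left(c,B \right)} = -4 - 9 = -13$)
$\left(L{\left(j,9 \right)} + 41\right)^{2} = \left(-13 + 41\right)^{2} = 28^{2} = 784$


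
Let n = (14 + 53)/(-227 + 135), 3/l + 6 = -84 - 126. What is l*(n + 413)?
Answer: -12643/2208 ≈ -5.7260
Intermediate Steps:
l = -1/72 (l = 3/(-6 + (-84 - 126)) = 3/(-6 - 210) = 3/(-216) = 3*(-1/216) = -1/72 ≈ -0.013889)
n = -67/92 (n = 67/(-92) = 67*(-1/92) = -67/92 ≈ -0.72826)
l*(n + 413) = -(-67/92 + 413)/72 = -1/72*37929/92 = -12643/2208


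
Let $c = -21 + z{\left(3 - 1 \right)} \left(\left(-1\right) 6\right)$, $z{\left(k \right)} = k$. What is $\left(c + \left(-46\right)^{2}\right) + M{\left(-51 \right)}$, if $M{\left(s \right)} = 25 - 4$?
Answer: $2104$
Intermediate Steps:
$M{\left(s \right)} = 21$ ($M{\left(s \right)} = 25 - 4 = 21$)
$c = -33$ ($c = -21 + \left(3 - 1\right) \left(\left(-1\right) 6\right) = -21 + \left(3 - 1\right) \left(-6\right) = -21 + 2 \left(-6\right) = -21 - 12 = -33$)
$\left(c + \left(-46\right)^{2}\right) + M{\left(-51 \right)} = \left(-33 + \left(-46\right)^{2}\right) + 21 = \left(-33 + 2116\right) + 21 = 2083 + 21 = 2104$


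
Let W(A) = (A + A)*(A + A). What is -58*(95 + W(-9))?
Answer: -24302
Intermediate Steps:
W(A) = 4*A² (W(A) = (2*A)*(2*A) = 4*A²)
-58*(95 + W(-9)) = -58*(95 + 4*(-9)²) = -58*(95 + 4*81) = -58*(95 + 324) = -58*419 = -24302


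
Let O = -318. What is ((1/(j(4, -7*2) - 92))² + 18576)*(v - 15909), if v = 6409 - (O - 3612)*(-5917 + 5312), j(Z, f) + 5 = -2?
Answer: -434612590405550/9801 ≈ -4.4344e+10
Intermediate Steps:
j(Z, f) = -7 (j(Z, f) = -5 - 2 = -7)
v = -2371241 (v = 6409 - (-318 - 3612)*(-5917 + 5312) = 6409 - (-3930)*(-605) = 6409 - 1*2377650 = 6409 - 2377650 = -2371241)
((1/(j(4, -7*2) - 92))² + 18576)*(v - 15909) = ((1/(-7 - 92))² + 18576)*(-2371241 - 15909) = ((1/(-99))² + 18576)*(-2387150) = ((-1/99)² + 18576)*(-2387150) = (1/9801 + 18576)*(-2387150) = (182063377/9801)*(-2387150) = -434612590405550/9801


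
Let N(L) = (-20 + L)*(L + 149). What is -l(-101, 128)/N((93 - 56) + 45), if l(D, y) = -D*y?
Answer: -6464/7161 ≈ -0.90267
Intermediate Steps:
l(D, y) = -D*y
N(L) = (-20 + L)*(149 + L)
-l(-101, 128)/N((93 - 56) + 45) = -(-1*(-101)*128)/(-2980 + ((93 - 56) + 45)**2 + 129*((93 - 56) + 45)) = -12928/(-2980 + (37 + 45)**2 + 129*(37 + 45)) = -12928/(-2980 + 82**2 + 129*82) = -12928/(-2980 + 6724 + 10578) = -12928/14322 = -1*6464/7161 = -6464/7161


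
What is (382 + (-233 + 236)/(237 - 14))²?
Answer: 7257165721/49729 ≈ 1.4593e+5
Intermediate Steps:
(382 + (-233 + 236)/(237 - 14))² = (382 + 3/223)² = (85189/223)² = 7257165721/49729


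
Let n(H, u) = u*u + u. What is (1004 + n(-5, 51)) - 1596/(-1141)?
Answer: 596156/163 ≈ 3657.4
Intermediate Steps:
n(H, u) = u + u² (n(H, u) = u² + u = u + u²)
(1004 + n(-5, 51)) - 1596/(-1141) = (1004 + 51*(1 + 51)) - 1596/(-1141) = (1004 + 51*52) - 1596*(-1/1141) = (1004 + 2652) + 228/163 = 3656 + 228/163 = 596156/163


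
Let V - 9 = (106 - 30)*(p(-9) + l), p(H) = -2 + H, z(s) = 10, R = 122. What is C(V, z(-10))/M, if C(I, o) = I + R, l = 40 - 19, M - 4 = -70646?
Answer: -81/6422 ≈ -0.012613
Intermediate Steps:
M = -70642 (M = 4 - 70646 = -70642)
l = 21
V = 769 (V = 9 + (106 - 30)*((-2 - 9) + 21) = 9 + 76*(-11 + 21) = 9 + 76*10 = 9 + 760 = 769)
C(I, o) = 122 + I (C(I, o) = I + 122 = 122 + I)
C(V, z(-10))/M = (122 + 769)/(-70642) = 891*(-1/70642) = -81/6422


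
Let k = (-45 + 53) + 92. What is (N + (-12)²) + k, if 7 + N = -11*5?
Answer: 182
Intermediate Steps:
N = -62 (N = -7 - 11*5 = -7 - 55 = -62)
k = 100 (k = 8 + 92 = 100)
(N + (-12)²) + k = (-62 + (-12)²) + 100 = (-62 + 144) + 100 = 82 + 100 = 182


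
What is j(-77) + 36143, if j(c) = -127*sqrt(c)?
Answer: 36143 - 127*I*sqrt(77) ≈ 36143.0 - 1114.4*I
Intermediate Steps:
j(-77) + 36143 = -127*I*sqrt(77) + 36143 = 36143 - 127*I*sqrt(77)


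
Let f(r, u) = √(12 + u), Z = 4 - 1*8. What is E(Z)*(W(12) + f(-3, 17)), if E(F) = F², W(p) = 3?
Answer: 48 + 16*√29 ≈ 134.16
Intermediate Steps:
Z = -4 (Z = 4 - 8 = -4)
E(Z)*(W(12) + f(-3, 17)) = (-4)²*(3 + √(12 + 17)) = 16*(3 + √29) = 48 + 16*√29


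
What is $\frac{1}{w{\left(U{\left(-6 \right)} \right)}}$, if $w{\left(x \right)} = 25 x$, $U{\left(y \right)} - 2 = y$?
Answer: $- \frac{1}{100} \approx -0.01$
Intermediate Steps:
$U{\left(y \right)} = 2 + y$
$\frac{1}{w{\left(U{\left(-6 \right)} \right)}} = \frac{1}{25 \left(2 - 6\right)} = \frac{1}{25 \left(-4\right)} = \frac{1}{-100} = - \frac{1}{100}$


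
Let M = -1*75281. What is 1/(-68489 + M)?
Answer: -1/143770 ≈ -6.9556e-6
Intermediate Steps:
M = -75281
1/(-68489 + M) = 1/(-68489 - 75281) = 1/(-143770) = -1/143770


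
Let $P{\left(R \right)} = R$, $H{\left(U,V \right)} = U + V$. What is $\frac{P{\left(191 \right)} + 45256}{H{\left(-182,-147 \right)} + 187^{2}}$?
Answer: $\frac{45447}{34640} \approx 1.312$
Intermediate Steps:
$\frac{P{\left(191 \right)} + 45256}{H{\left(-182,-147 \right)} + 187^{2}} = \frac{191 + 45256}{\left(-182 - 147\right) + 187^{2}} = \frac{45447}{-329 + 34969} = \frac{45447}{34640}$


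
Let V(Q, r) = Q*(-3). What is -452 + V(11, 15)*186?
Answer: -6590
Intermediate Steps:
V(Q, r) = -3*Q
-452 + V(11, 15)*186 = -452 - 3*11*186 = -452 - 33*186 = -452 - 6138 = -6590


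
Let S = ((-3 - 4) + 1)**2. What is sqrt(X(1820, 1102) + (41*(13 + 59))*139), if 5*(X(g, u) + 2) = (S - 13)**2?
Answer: sqrt(10260795)/5 ≈ 640.65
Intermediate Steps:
S = 36 (S = (-7 + 1)**2 = (-6)**2 = 36)
X(g, u) = 519/5 (X(g, u) = -2 + (36 - 13)**2/5 = -2 + (1/5)*23**2 = -2 + (1/5)*529 = -2 + 529/5 = 519/5)
sqrt(X(1820, 1102) + (41*(13 + 59))*139) = sqrt(519/5 + (41*(13 + 59))*139) = sqrt(519/5 + (41*72)*139) = sqrt(519/5 + 2952*139) = sqrt(519/5 + 410328) = sqrt(2052159/5) = sqrt(10260795)/5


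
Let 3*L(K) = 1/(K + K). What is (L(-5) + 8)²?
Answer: 57121/900 ≈ 63.468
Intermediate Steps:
L(K) = 1/(6*K) (L(K) = 1/(3*(K + K)) = 1/(3*((2*K))) = (1/(2*K))/3 = 1/(6*K))
(L(-5) + 8)² = ((⅙)/(-5) + 8)² = ((⅙)*(-⅕) + 8)² = (-1/30 + 8)² = (239/30)² = 57121/900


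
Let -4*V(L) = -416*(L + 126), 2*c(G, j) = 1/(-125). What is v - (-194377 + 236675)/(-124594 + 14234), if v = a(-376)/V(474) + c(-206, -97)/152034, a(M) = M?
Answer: 342855101327/908833913000 ≈ 0.37725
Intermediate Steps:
c(G, j) = -1/250 (c(G, j) = (½)/(-125) = (½)*(-1/125) = -1/250)
V(L) = 13104 + 104*L (V(L) = -(-104)*(L + 126) = -(-104)*(126 + L) = -(-52416 - 416*L)/4 = 13104 + 104*L)
v = -1984897/329407000 (v = -376/(13104 + 104*474) - 1/250/152034 = -376/(13104 + 49296) - 1/250*1/152034 = -376/62400 - 1/38008500 = -376*1/62400 - 1/38008500 = -47/7800 - 1/38008500 = -1984897/329407000 ≈ -0.0060257)
v - (-194377 + 236675)/(-124594 + 14234) = -1984897/329407000 - (-194377 + 236675)/(-124594 + 14234) = -1984897/329407000 - 42298/(-110360) = -1984897/329407000 - 42298*(-1)/110360 = -1984897/329407000 - 1*(-21149/55180) = -1984897/329407000 + 21149/55180 = 342855101327/908833913000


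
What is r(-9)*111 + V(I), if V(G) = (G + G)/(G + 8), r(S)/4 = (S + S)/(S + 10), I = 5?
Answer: -103886/13 ≈ -7991.2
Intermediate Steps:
r(S) = 8*S/(10 + S) (r(S) = 4*((S + S)/(S + 10)) = 4*((2*S)/(10 + S)) = 4*(2*S/(10 + S)) = 8*S/(10 + S))
V(G) = 2*G/(8 + G) (V(G) = (2*G)/(8 + G) = 2*G/(8 + G))
r(-9)*111 + V(I) = (8*(-9)/(10 - 9))*111 + 2*5/(8 + 5) = (8*(-9)/1)*111 + 2*5/13 = (8*(-9)*1)*111 + 2*5*(1/13) = -72*111 + 10/13 = -7992 + 10/13 = -103886/13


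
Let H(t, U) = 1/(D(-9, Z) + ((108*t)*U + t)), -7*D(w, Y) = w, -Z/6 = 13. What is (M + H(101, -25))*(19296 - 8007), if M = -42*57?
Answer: -51570325166367/1908184 ≈ -2.7026e+7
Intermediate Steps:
Z = -78 (Z = -6*13 = -78)
D(w, Y) = -w/7
M = -2394
H(t, U) = 1/(9/7 + t + 108*U*t) (H(t, U) = 1/(-1/7*(-9) + ((108*t)*U + t)) = 1/(9/7 + (108*U*t + t)) = 1/(9/7 + (t + 108*U*t)) = 1/(9/7 + t + 108*U*t))
(M + H(101, -25))*(19296 - 8007) = (-2394 + 7/(9 + 7*101 + 756*(-25)*101))*(19296 - 8007) = (-2394 + 7/(9 + 707 - 1908900))*11289 = (-2394 + 7/(-1908184))*11289 = (-2394 + 7*(-1/1908184))*11289 = (-2394 - 7/1908184)*11289 = -4568192503/1908184*11289 = -51570325166367/1908184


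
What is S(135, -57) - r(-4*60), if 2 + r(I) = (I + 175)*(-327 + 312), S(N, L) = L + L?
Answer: -1087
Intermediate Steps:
S(N, L) = 2*L
r(I) = -2627 - 15*I (r(I) = -2 + (I + 175)*(-327 + 312) = -2 + (175 + I)*(-15) = -2 + (-2625 - 15*I) = -2627 - 15*I)
S(135, -57) - r(-4*60) = 2*(-57) - (-2627 - (-60)*60) = -114 - (-2627 - 15*(-240)) = -114 - (-2627 + 3600) = -114 - 1*973 = -114 - 973 = -1087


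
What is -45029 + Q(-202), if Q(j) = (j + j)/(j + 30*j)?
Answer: -1395897/31 ≈ -45029.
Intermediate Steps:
Q(j) = 2/31 (Q(j) = (2*j)/((31*j)) = (2*j)*(1/(31*j)) = 2/31)
-45029 + Q(-202) = -45029 + 2/31 = -1395897/31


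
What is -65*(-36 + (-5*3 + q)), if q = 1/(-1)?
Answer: 3380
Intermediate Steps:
q = -1
-65*(-36 + (-5*3 + q)) = -65*(-36 + (-5*3 - 1)) = -65*(-36 + (-15 - 1)) = -65*(-36 - 16) = -65*(-52) = 3380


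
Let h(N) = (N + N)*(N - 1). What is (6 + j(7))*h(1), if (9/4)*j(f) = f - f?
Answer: 0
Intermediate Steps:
j(f) = 0 (j(f) = 4*(f - f)/9 = (4/9)*0 = 0)
h(N) = 2*N*(-1 + N) (h(N) = (2*N)*(-1 + N) = 2*N*(-1 + N))
(6 + j(7))*h(1) = (6 + 0)*(2*1*(-1 + 1)) = 6*(2*1*0) = 6*0 = 0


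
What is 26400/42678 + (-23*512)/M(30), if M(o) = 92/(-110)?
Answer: 100155440/7113 ≈ 14081.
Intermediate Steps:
M(o) = -46/55 (M(o) = 92*(-1/110) = -46/55)
26400/42678 + (-23*512)/M(30) = 26400/42678 + (-23*512)/(-46/55) = 26400*(1/42678) - 11776*(-55/46) = 4400/7113 + 14080 = 100155440/7113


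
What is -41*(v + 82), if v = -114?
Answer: 1312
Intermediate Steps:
-41*(v + 82) = -41*(-114 + 82) = -41*(-32) = 1312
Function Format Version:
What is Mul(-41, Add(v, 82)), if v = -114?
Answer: 1312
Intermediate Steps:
Mul(-41, Add(v, 82)) = Mul(-41, Add(-114, 82)) = Mul(-41, -32) = 1312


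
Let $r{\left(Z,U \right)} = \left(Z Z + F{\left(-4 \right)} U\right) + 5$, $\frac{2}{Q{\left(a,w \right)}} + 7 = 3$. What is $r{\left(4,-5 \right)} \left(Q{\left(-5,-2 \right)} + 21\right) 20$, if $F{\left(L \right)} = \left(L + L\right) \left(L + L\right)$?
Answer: $-122590$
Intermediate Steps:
$F{\left(L \right)} = 4 L^{2}$ ($F{\left(L \right)} = 2 L 2 L = 4 L^{2}$)
$Q{\left(a,w \right)} = - \frac{1}{2}$ ($Q{\left(a,w \right)} = \frac{2}{-7 + 3} = \frac{2}{-4} = 2 \left(- \frac{1}{4}\right) = - \frac{1}{2}$)
$r{\left(Z,U \right)} = 5 + Z^{2} + 64 U$ ($r{\left(Z,U \right)} = \left(Z Z + 4 \left(-4\right)^{2} U\right) + 5 = \left(Z^{2} + 4 \cdot 16 U\right) + 5 = \left(Z^{2} + 64 U\right) + 5 = 5 + Z^{2} + 64 U$)
$r{\left(4,-5 \right)} \left(Q{\left(-5,-2 \right)} + 21\right) 20 = \left(5 + 4^{2} + 64 \left(-5\right)\right) \left(- \frac{1}{2} + 21\right) 20 = \left(5 + 16 - 320\right) \frac{41}{2} \cdot 20 = \left(-299\right) \frac{41}{2} \cdot 20 = \left(- \frac{12259}{2}\right) 20 = -122590$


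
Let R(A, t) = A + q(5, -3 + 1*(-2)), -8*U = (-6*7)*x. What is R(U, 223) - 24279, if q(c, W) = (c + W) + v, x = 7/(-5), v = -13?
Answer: -485987/20 ≈ -24299.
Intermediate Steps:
x = -7/5 (x = 7*(-⅕) = -7/5 ≈ -1.4000)
U = -147/20 (U = -(-6*7)*(-7)/(8*5) = -(-21)*(-7)/(4*5) = -⅛*294/5 = -147/20 ≈ -7.3500)
q(c, W) = -13 + W + c (q(c, W) = (c + W) - 13 = (W + c) - 13 = -13 + W + c)
R(A, t) = -13 + A (R(A, t) = A + (-13 + (-3 + 1*(-2)) + 5) = A + (-13 + (-3 - 2) + 5) = A + (-13 - 5 + 5) = A - 13 = -13 + A)
R(U, 223) - 24279 = (-13 - 147/20) - 24279 = -407/20 - 24279 = -485987/20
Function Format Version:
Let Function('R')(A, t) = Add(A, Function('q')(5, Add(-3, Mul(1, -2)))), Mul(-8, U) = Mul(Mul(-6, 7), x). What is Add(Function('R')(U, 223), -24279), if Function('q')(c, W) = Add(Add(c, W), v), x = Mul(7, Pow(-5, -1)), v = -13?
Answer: Rational(-485987, 20) ≈ -24299.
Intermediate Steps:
x = Rational(-7, 5) (x = Mul(7, Rational(-1, 5)) = Rational(-7, 5) ≈ -1.4000)
U = Rational(-147, 20) (U = Mul(Rational(-1, 8), Mul(Mul(-6, 7), Rational(-7, 5))) = Mul(Rational(-1, 8), Mul(-42, Rational(-7, 5))) = Mul(Rational(-1, 8), Rational(294, 5)) = Rational(-147, 20) ≈ -7.3500)
Function('q')(c, W) = Add(-13, W, c) (Function('q')(c, W) = Add(Add(c, W), -13) = Add(Add(W, c), -13) = Add(-13, W, c))
Function('R')(A, t) = Add(-13, A) (Function('R')(A, t) = Add(A, Add(-13, Add(-3, Mul(1, -2)), 5)) = Add(A, Add(-13, Add(-3, -2), 5)) = Add(A, Add(-13, -5, 5)) = Add(A, -13) = Add(-13, A))
Add(Function('R')(U, 223), -24279) = Add(Add(-13, Rational(-147, 20)), -24279) = Add(Rational(-407, 20), -24279) = Rational(-485987, 20)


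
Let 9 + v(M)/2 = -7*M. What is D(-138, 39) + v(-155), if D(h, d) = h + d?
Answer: 2053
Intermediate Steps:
v(M) = -18 - 14*M (v(M) = -18 + 2*(-7*M) = -18 - 14*M)
D(h, d) = d + h
D(-138, 39) + v(-155) = (39 - 138) + (-18 - 14*(-155)) = -99 + (-18 + 2170) = -99 + 2152 = 2053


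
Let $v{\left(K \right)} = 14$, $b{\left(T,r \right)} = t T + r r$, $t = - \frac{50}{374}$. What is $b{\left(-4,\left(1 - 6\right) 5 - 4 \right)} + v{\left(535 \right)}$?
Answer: $\frac{159985}{187} \approx 855.54$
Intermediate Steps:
$t = - \frac{25}{187}$ ($t = \left(-50\right) \frac{1}{374} = - \frac{25}{187} \approx -0.13369$)
$b{\left(T,r \right)} = r^{2} - \frac{25 T}{187}$ ($b{\left(T,r \right)} = - \frac{25 T}{187} + r r = - \frac{25 T}{187} + r^{2} = r^{2} - \frac{25 T}{187}$)
$b{\left(-4,\left(1 - 6\right) 5 - 4 \right)} + v{\left(535 \right)} = \left(\left(\left(1 - 6\right) 5 - 4\right)^{2} - - \frac{100}{187}\right) + 14 = \left(\left(\left(-5\right) 5 - 4\right)^{2} + \frac{100}{187}\right) + 14 = \left(\left(-25 - 4\right)^{2} + \frac{100}{187}\right) + 14 = \left(\left(-29\right)^{2} + \frac{100}{187}\right) + 14 = \left(841 + \frac{100}{187}\right) + 14 = \frac{157367}{187} + 14 = \frac{159985}{187}$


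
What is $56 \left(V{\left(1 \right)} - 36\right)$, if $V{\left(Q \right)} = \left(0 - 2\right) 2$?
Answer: $-2240$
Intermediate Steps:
$V{\left(Q \right)} = -4$ ($V{\left(Q \right)} = \left(-2\right) 2 = -4$)
$56 \left(V{\left(1 \right)} - 36\right) = 56 \left(-4 - 36\right) = 56 \left(-40\right) = -2240$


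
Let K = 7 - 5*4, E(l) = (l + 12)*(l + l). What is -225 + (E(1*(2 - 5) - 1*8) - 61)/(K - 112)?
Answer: -28042/125 ≈ -224.34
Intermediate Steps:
E(l) = 2*l*(12 + l) (E(l) = (12 + l)*(2*l) = 2*l*(12 + l))
K = -13 (K = 7 - 20 = -13)
-225 + (E(1*(2 - 5) - 1*8) - 61)/(K - 112) = -225 + (2*(1*(2 - 5) - 1*8)*(12 + (1*(2 - 5) - 1*8)) - 61)/(-13 - 112) = -225 + (2*(1*(-3) - 8)*(12 + (1*(-3) - 8)) - 61)/(-125) = -225 + (2*(-3 - 8)*(12 + (-3 - 8)) - 61)*(-1/125) = -225 + (2*(-11)*(12 - 11) - 61)*(-1/125) = -225 + (2*(-11)*1 - 61)*(-1/125) = -225 + (-22 - 61)*(-1/125) = -225 - 83*(-1/125) = -225 + 83/125 = -28042/125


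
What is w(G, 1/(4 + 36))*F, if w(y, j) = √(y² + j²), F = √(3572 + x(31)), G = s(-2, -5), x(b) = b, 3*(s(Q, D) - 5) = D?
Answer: √576512427/120 ≈ 200.09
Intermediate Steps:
s(Q, D) = 5 + D/3
G = 10/3 (G = 5 + (⅓)*(-5) = 5 - 5/3 = 10/3 ≈ 3.3333)
F = √3603 (F = √(3572 + 31) = √3603 ≈ 60.025)
w(y, j) = √(j² + y²)
w(G, 1/(4 + 36))*F = √((1/(4 + 36))² + (10/3)²)*√3603 = √((1/40)² + 100/9)*√3603 = √(1/1600 + 100/9)*√3603 = √(160009/14400)*√3603 = (√160009/120)*√3603 = √576512427/120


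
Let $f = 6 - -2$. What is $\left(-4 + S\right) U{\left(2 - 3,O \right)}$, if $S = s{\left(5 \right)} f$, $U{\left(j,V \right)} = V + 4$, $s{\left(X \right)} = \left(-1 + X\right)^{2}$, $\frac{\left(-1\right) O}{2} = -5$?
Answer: $1736$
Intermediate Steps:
$O = 10$ ($O = \left(-2\right) \left(-5\right) = 10$)
$f = 8$ ($f = 6 + 2 = 8$)
$U{\left(j,V \right)} = 4 + V$
$S = 128$ ($S = \left(-1 + 5\right)^{2} \cdot 8 = 4^{2} \cdot 8 = 16 \cdot 8 = 128$)
$\left(-4 + S\right) U{\left(2 - 3,O \right)} = \left(-4 + 128\right) \left(4 + 10\right) = 124 \cdot 14 = 1736$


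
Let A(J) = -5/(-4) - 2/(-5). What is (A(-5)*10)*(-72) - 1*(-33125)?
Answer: 31937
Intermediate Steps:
A(J) = 33/20 (A(J) = -5*(-¼) - 2*(-⅕) = 5/4 + ⅖ = 33/20)
(A(-5)*10)*(-72) - 1*(-33125) = ((33/20)*10)*(-72) - 1*(-33125) = (33/2)*(-72) + 33125 = -1188 + 33125 = 31937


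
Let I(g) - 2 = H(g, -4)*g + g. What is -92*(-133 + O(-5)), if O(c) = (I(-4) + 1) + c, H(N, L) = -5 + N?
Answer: 9476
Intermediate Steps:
I(g) = 2 + g + g*(-5 + g) (I(g) = 2 + ((-5 + g)*g + g) = 2 + (g*(-5 + g) + g) = 2 + (g + g*(-5 + g)) = 2 + g + g*(-5 + g))
O(c) = 35 + c (O(c) = ((2 - 4 - 4*(-5 - 4)) + 1) + c = ((2 - 4 - 4*(-9)) + 1) + c = ((2 - 4 + 36) + 1) + c = (34 + 1) + c = 35 + c)
-92*(-133 + O(-5)) = -92*(-133 + (35 - 5)) = -92*(-133 + 30) = -92*(-103) = 9476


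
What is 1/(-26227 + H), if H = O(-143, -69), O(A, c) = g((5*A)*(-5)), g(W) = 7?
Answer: -1/26220 ≈ -3.8139e-5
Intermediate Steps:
O(A, c) = 7
H = 7
1/(-26227 + H) = 1/(-26227 + 7) = 1/(-26220) = -1/26220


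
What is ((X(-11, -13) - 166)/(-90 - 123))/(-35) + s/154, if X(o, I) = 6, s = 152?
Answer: 15836/16401 ≈ 0.96555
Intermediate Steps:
((X(-11, -13) - 166)/(-90 - 123))/(-35) + s/154 = ((6 - 166)/(-90 - 123))/(-35) + 152/154 = -160/(-213)*(-1/35) + 152*(1/154) = -160*(-1/213)*(-1/35) + 76/77 = (160/213)*(-1/35) + 76/77 = -32/1491 + 76/77 = 15836/16401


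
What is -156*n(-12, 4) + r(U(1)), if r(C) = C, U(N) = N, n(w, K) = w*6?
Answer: 11233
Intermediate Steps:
n(w, K) = 6*w
-156*n(-12, 4) + r(U(1)) = -936*(-12) + 1 = -156*(-72) + 1 = 11232 + 1 = 11233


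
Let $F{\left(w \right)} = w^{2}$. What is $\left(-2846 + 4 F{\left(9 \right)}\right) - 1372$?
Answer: $-3894$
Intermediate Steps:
$\left(-2846 + 4 F{\left(9 \right)}\right) - 1372 = \left(-2846 + 4 \cdot 9^{2}\right) - 1372 = \left(-2846 + 4 \cdot 81\right) - 1372 = \left(-2846 + 324\right) - 1372 = -2522 - 1372 = -3894$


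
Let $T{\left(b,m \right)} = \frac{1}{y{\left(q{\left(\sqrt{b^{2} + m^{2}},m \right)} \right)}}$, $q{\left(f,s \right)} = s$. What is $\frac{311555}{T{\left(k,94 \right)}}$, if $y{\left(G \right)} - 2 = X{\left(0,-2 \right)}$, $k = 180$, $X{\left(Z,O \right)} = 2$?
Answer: $1246220$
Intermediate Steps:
$y{\left(G \right)} = 4$ ($y{\left(G \right)} = 2 + 2 = 4$)
$T{\left(b,m \right)} = \frac{1}{4}$
$\frac{311555}{T{\left(k,94 \right)}} = 311555 \frac{1}{\frac{1}{4}} = 311555 \cdot 4 = 1246220$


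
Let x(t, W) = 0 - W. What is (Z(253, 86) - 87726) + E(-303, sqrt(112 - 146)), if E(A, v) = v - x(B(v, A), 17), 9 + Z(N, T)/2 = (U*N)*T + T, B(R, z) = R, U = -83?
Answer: -3699383 + I*sqrt(34) ≈ -3.6994e+6 + 5.831*I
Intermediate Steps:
x(t, W) = -W
Z(N, T) = -18 + 2*T - 166*N*T (Z(N, T) = -18 + 2*((-83*N)*T + T) = -18 + 2*(-83*N*T + T) = -18 + 2*(T - 83*N*T) = -18 + (2*T - 166*N*T) = -18 + 2*T - 166*N*T)
E(A, v) = 17 + v (E(A, v) = v - (-1)*17 = v - 1*(-17) = v + 17 = 17 + v)
(Z(253, 86) - 87726) + E(-303, sqrt(112 - 146)) = ((-18 + 2*86 - 166*253*86) - 87726) + (17 + sqrt(112 - 146)) = ((-18 + 172 - 3611828) - 87726) + (17 + sqrt(-34)) = (-3611674 - 87726) + (17 + I*sqrt(34)) = -3699400 + (17 + I*sqrt(34)) = -3699383 + I*sqrt(34)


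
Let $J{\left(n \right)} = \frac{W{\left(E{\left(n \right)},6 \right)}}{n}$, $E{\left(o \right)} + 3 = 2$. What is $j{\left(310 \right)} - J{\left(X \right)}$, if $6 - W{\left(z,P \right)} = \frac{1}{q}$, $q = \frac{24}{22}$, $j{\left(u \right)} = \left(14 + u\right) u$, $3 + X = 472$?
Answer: $\frac{565276259}{5628} \approx 1.0044 \cdot 10^{5}$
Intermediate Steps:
$X = 469$ ($X = -3 + 472 = 469$)
$j{\left(u \right)} = u \left(14 + u\right)$
$q = \frac{12}{11}$ ($q = 24 \cdot \frac{1}{22} = \frac{12}{11} \approx 1.0909$)
$E{\left(o \right)} = -1$ ($E{\left(o \right)} = -3 + 2 = -1$)
$W{\left(z,P \right)} = \frac{61}{12}$ ($W{\left(z,P \right)} = 6 - \frac{1}{\frac{12}{11}} = 6 - \frac{11}{12} = \frac{61}{12}$)
$J{\left(n \right)} = \frac{61}{12 n}$
$j{\left(310 \right)} - J{\left(X \right)} = 310 \left(14 + 310\right) - \frac{61}{12 \cdot 469} = 310 \cdot 324 - \frac{61}{12} \cdot \frac{1}{469} = 100440 - \frac{61}{5628} = \frac{565276259}{5628}$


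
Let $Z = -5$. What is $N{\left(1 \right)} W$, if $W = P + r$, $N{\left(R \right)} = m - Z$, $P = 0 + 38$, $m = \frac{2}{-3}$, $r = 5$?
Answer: $\frac{559}{3} \approx 186.33$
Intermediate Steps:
$m = - \frac{2}{3}$ ($m = 2 \left(- \frac{1}{3}\right) = - \frac{2}{3} \approx -0.66667$)
$P = 38$
$N{\left(R \right)} = \frac{13}{3}$ ($N{\left(R \right)} = - \frac{2}{3} - -5 = - \frac{2}{3} + 5 = \frac{13}{3}$)
$W = 43$ ($W = 38 + 5 = 43$)
$N{\left(1 \right)} W = \frac{13}{3} \cdot 43 = \frac{559}{3}$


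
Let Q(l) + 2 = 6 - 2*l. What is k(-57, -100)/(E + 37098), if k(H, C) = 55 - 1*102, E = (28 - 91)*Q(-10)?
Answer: -47/35586 ≈ -0.0013207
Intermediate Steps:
Q(l) = 4 - 2*l (Q(l) = -2 + (6 - 2*l) = 4 - 2*l)
E = -1512 (E = (28 - 91)*(4 - 2*(-10)) = -63*(4 + 20) = -63*24 = -1512)
k(H, C) = -47 (k(H, C) = 55 - 102 = -47)
k(-57, -100)/(E + 37098) = -47/(-1512 + 37098) = -47/35586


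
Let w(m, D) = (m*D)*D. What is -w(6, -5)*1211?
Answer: -181650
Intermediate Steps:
w(m, D) = m*D² (w(m, D) = (D*m)*D = m*D²)
-w(6, -5)*1211 = -6*(-5)²*1211 = -6*25*1211 = -150*1211 = -1*181650 = -181650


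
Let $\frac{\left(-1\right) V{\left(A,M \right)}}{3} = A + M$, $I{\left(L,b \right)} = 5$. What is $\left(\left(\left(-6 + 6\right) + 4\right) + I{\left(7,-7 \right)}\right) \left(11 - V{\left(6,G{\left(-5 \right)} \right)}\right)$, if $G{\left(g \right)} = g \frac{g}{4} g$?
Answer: $- \frac{2331}{4} \approx -582.75$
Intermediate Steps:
$G{\left(g \right)} = \frac{g^{3}}{4}$ ($G{\left(g \right)} = g g \frac{1}{4} g = g \frac{g}{4} g = \frac{g^{2}}{4} g = \frac{g^{3}}{4}$)
$V{\left(A,M \right)} = - 3 A - 3 M$ ($V{\left(A,M \right)} = - 3 \left(A + M\right) = - 3 A - 3 M$)
$\left(\left(\left(-6 + 6\right) + 4\right) + I{\left(7,-7 \right)}\right) \left(11 - V{\left(6,G{\left(-5 \right)} \right)}\right) = \left(\left(\left(-6 + 6\right) + 4\right) + 5\right) \left(11 - \left(\left(-3\right) 6 - 3 \frac{\left(-5\right)^{3}}{4}\right)\right) = \left(\left(0 + 4\right) + 5\right) \left(11 - \left(-18 - 3 \cdot \frac{1}{4} \left(-125\right)\right)\right) = \left(4 + 5\right) \left(11 - \left(-18 - - \frac{375}{4}\right)\right) = 9 \left(11 - \left(-18 + \frac{375}{4}\right)\right) = 9 \left(11 - \frac{303}{4}\right) = 9 \left(- \frac{259}{4}\right) = - \frac{2331}{4}$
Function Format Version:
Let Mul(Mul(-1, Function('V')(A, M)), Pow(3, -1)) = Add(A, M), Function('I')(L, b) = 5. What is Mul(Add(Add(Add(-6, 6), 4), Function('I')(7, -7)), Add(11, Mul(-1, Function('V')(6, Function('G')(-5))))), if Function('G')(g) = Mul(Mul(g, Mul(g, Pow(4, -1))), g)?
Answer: Rational(-2331, 4) ≈ -582.75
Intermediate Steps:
Function('G')(g) = Mul(Rational(1, 4), Pow(g, 3)) (Function('G')(g) = Mul(Mul(g, Mul(g, Rational(1, 4))), g) = Mul(Mul(g, Mul(Rational(1, 4), g)), g) = Mul(Mul(Rational(1, 4), Pow(g, 2)), g) = Mul(Rational(1, 4), Pow(g, 3)))
Function('V')(A, M) = Add(Mul(-3, A), Mul(-3, M)) (Function('V')(A, M) = Mul(-3, Add(A, M)) = Add(Mul(-3, A), Mul(-3, M)))
Mul(Add(Add(Add(-6, 6), 4), Function('I')(7, -7)), Add(11, Mul(-1, Function('V')(6, Function('G')(-5))))) = Mul(Add(Add(Add(-6, 6), 4), 5), Add(11, Mul(-1, Add(Mul(-3, 6), Mul(-3, Mul(Rational(1, 4), Pow(-5, 3))))))) = Mul(Add(Add(0, 4), 5), Add(11, Mul(-1, Add(-18, Mul(-3, Mul(Rational(1, 4), -125)))))) = Mul(Add(4, 5), Add(11, Mul(-1, Add(-18, Mul(-3, Rational(-125, 4)))))) = Mul(9, Add(11, Mul(-1, Add(-18, Rational(375, 4))))) = Mul(9, Add(11, Mul(-1, Rational(303, 4)))) = Mul(9, Add(11, Rational(-303, 4))) = Mul(9, Rational(-259, 4)) = Rational(-2331, 4)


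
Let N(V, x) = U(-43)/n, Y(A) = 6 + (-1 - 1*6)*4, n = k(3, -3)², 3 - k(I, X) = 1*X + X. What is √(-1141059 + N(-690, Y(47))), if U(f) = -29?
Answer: 4*I*√5776613/9 ≈ 1068.2*I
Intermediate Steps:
k(I, X) = 3 - 2*X (k(I, X) = 3 - (1*X + X) = 3 - (X + X) = 3 - 2*X)
n = 81 (n = (3 - 2*(-3))² = (3 + 6)² = 9² = 81)
Y(A) = -22 (Y(A) = 6 + (-1 - 6)*4 = 6 - 7*4 = 6 - 28 = -22)
N(V, x) = -29/81
√(-1141059 + N(-690, Y(47))) = √(-1141059 - 29/81) = √(-92425808/81) = 4*I*√5776613/9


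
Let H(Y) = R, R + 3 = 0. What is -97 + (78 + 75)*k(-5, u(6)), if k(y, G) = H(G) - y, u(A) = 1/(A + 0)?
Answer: 209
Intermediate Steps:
R = -3 (R = -3 + 0 = -3)
u(A) = 1/A
H(Y) = -3
k(y, G) = -3 - y
-97 + (78 + 75)*k(-5, u(6)) = -97 + (78 + 75)*(-3 - 1*(-5)) = -97 + 153*(-3 + 5) = -97 + 153*2 = -97 + 306 = 209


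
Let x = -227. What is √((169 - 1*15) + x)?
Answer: I*√73 ≈ 8.544*I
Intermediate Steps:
√((169 - 1*15) + x) = √((169 - 1*15) - 227) = √((169 - 15) - 227) = √(154 - 227) = √(-73) = I*√73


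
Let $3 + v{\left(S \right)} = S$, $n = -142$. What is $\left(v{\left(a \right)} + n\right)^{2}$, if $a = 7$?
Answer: $19044$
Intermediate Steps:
$v{\left(S \right)} = -3 + S$
$\left(v{\left(a \right)} + n\right)^{2} = \left(\left(-3 + 7\right) - 142\right)^{2} = \left(4 - 142\right)^{2} = \left(-138\right)^{2} = 19044$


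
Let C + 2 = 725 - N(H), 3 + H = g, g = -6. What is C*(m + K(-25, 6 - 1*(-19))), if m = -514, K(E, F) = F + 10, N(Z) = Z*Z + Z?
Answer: -311829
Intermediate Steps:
H = -9 (H = -3 - 6 = -9)
N(Z) = Z + Z² (N(Z) = Z² + Z = Z + Z²)
K(E, F) = 10 + F
C = 651 (C = -2 + (725 - (-9)*(1 - 9)) = -2 + (725 - (-9)*(-8)) = -2 + (725 - 1*72) = -2 + (725 - 72) = -2 + 653 = 651)
C*(m + K(-25, 6 - 1*(-19))) = 651*(-514 + (10 + (6 - 1*(-19)))) = 651*(-514 + (10 + (6 + 19))) = 651*(-514 + (10 + 25)) = 651*(-514 + 35) = 651*(-479) = -311829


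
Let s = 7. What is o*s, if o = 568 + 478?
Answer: 7322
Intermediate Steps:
o = 1046
o*s = 1046*7 = 7322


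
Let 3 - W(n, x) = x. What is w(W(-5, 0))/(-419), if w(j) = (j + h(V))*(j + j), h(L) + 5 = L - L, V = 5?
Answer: 12/419 ≈ 0.028640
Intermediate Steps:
W(n, x) = 3 - x
h(L) = -5 (h(L) = -5 + (L - L) = -5 + 0 = -5)
w(j) = 2*j*(-5 + j) (w(j) = (j - 5)*(j + j) = (-5 + j)*(2*j) = 2*j*(-5 + j))
w(W(-5, 0))/(-419) = (2*(3 - 1*0)*(-5 + (3 - 1*0)))/(-419) = (2*(3 + 0)*(-5 + (3 + 0)))*(-1/419) = (2*3*(-5 + 3))*(-1/419) = (2*3*(-2))*(-1/419) = -12*(-1/419) = 12/419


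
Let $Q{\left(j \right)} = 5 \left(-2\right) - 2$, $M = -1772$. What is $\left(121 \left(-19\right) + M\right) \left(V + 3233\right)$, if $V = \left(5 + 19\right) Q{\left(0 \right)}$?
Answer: $-11989095$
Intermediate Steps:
$Q{\left(j \right)} = -12$ ($Q{\left(j \right)} = -10 - 2 = -12$)
$V = -288$ ($V = \left(5 + 19\right) \left(-12\right) = 24 \left(-12\right) = -288$)
$\left(121 \left(-19\right) + M\right) \left(V + 3233\right) = \left(121 \left(-19\right) - 1772\right) \left(-288 + 3233\right) = \left(-2299 - 1772\right) 2945 = \left(-4071\right) 2945 = -11989095$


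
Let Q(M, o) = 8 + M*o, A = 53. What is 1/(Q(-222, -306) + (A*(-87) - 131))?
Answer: 1/63198 ≈ 1.5823e-5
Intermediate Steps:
1/(Q(-222, -306) + (A*(-87) - 131)) = 1/((8 - 222*(-306)) + (53*(-87) - 131)) = 1/((8 + 67932) + (-4611 - 131)) = 1/(67940 - 4742) = 1/63198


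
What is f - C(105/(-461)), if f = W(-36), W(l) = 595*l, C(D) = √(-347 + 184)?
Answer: -21420 - I*√163 ≈ -21420.0 - 12.767*I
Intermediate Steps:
C(D) = I*√163 (C(D) = √(-163) = I*√163)
f = -21420 (f = 595*(-36) = -21420)
f - C(105/(-461)) = -21420 - I*√163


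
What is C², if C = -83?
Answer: 6889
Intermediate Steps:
C² = (-83)² = 6889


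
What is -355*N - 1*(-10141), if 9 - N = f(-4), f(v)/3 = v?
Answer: 2686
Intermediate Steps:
f(v) = 3*v
N = 21 (N = 9 - 3*(-4) = 9 - 1*(-12) = 9 + 12 = 21)
-355*N - 1*(-10141) = -355*21 - 1*(-10141) = -7455 + 10141 = 2686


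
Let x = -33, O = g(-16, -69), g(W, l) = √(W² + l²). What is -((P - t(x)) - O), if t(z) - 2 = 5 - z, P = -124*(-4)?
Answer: -456 + √5017 ≈ -385.17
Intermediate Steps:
P = 496
O = √5017 (O = √((-16)² + (-69)²) = √(256 + 4761) = √5017 ≈ 70.831)
t(z) = 7 - z (t(z) = 2 + (5 - z) = 7 - z)
-((P - t(x)) - O) = -((496 - (7 - 1*(-33))) - √5017) = -((496 - (7 + 33)) - √5017) = -((496 - 1*40) - √5017) = -((496 - 40) - √5017) = -(456 - √5017) = -456 + √5017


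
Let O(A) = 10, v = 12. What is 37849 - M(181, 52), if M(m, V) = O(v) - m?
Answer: 38020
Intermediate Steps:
M(m, V) = 10 - m
37849 - M(181, 52) = 37849 - (10 - 1*181) = 37849 - (10 - 181) = 37849 - 1*(-171) = 37849 + 171 = 38020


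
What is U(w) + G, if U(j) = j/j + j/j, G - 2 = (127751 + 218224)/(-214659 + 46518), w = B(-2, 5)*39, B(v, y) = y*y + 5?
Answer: 108863/56047 ≈ 1.9424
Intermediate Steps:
B(v, y) = 5 + y² (B(v, y) = y² + 5 = 5 + y²)
w = 1170 (w = (5 + 5²)*39 = (5 + 25)*39 = 30*39 = 1170)
G = -3231/56047 (G = 2 + (127751 + 218224)/(-214659 + 46518) = 2 + 345975/(-168141) = 2 + 345975*(-1/168141) = 2 - 115325/56047 = -3231/56047 ≈ -0.057648)
U(j) = 2 (U(j) = 1 + 1 = 2)
U(w) + G = 2 - 3231/56047 = 108863/56047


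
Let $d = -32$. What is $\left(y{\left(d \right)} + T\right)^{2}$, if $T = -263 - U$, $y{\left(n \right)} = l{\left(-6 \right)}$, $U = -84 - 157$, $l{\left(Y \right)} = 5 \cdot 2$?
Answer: $144$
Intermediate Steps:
$l{\left(Y \right)} = 10$
$U = -241$
$y{\left(n \right)} = 10$
$T = -22$ ($T = -263 - -241 = -263 + 241 = -22$)
$\left(y{\left(d \right)} + T\right)^{2} = \left(10 - 22\right)^{2} = \left(-12\right)^{2} = 144$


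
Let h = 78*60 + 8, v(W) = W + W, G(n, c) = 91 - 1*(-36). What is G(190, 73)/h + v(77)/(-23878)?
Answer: 1155277/55970032 ≈ 0.020641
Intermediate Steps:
G(n, c) = 127 (G(n, c) = 91 + 36 = 127)
v(W) = 2*W
h = 4688 (h = 4680 + 8 = 4688)
G(190, 73)/h + v(77)/(-23878) = 127/4688 + (2*77)/(-23878) = 127*(1/4688) + 154*(-1/23878) = 127/4688 - 77/11939 = 1155277/55970032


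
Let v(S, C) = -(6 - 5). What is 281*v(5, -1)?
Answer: -281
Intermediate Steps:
v(S, C) = -1 (v(S, C) = -1*1 = -1)
281*v(5, -1) = 281*(-1) = -281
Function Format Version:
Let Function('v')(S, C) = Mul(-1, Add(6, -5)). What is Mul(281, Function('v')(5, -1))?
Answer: -281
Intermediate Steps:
Function('v')(S, C) = -1 (Function('v')(S, C) = Mul(-1, 1) = -1)
Mul(281, Function('v')(5, -1)) = Mul(281, -1) = -281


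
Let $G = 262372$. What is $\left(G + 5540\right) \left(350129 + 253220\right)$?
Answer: $161644437288$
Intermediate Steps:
$\left(G + 5540\right) \left(350129 + 253220\right) = \left(262372 + 5540\right) \left(350129 + 253220\right) = 267912 \cdot 603349 = 161644437288$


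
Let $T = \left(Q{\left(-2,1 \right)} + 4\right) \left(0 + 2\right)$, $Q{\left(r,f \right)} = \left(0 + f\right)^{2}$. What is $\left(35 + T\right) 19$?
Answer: $855$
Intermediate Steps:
$Q{\left(r,f \right)} = f^{2}$
$T = 10$ ($T = \left(1^{2} + 4\right) \left(0 + 2\right) = \left(1 + 4\right) 2 = 5 \cdot 2 = 10$)
$\left(35 + T\right) 19 = \left(35 + 10\right) 19 = 45 \cdot 19 = 855$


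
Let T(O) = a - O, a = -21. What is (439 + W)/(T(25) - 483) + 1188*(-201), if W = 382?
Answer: -126319673/529 ≈ -2.3879e+5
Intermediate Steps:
T(O) = -21 - O
(439 + W)/(T(25) - 483) + 1188*(-201) = (439 + 382)/((-21 - 1*25) - 483) + 1188*(-201) = 821/((-21 - 25) - 483) - 238788 = 821/(-46 - 483) - 238788 = 821/(-529) - 238788 = 821*(-1/529) - 238788 = -821/529 - 238788 = -126319673/529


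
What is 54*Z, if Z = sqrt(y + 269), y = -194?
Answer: 270*sqrt(3) ≈ 467.65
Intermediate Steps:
Z = 5*sqrt(3) (Z = sqrt(-194 + 269) = sqrt(75) = 5*sqrt(3) ≈ 8.6602)
54*Z = 54*(5*sqrt(3)) = 270*sqrt(3)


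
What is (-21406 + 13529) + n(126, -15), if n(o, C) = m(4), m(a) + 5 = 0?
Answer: -7882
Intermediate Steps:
m(a) = -5 (m(a) = -5 + 0 = -5)
n(o, C) = -5
(-21406 + 13529) + n(126, -15) = (-21406 + 13529) - 5 = -7877 - 5 = -7882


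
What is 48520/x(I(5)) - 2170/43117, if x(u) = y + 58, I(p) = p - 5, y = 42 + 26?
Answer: 1045881710/2716371 ≈ 385.03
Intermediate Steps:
y = 68
I(p) = -5 + p
x(u) = 126 (x(u) = 68 + 58 = 126)
48520/x(I(5)) - 2170/43117 = 48520/126 - 2170/43117 = 48520*(1/126) - 2170*1/43117 = 24260/63 - 2170/43117 = 1045881710/2716371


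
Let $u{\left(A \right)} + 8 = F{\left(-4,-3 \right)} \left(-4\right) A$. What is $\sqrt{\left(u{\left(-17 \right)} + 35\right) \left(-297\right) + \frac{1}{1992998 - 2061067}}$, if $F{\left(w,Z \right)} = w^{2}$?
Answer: $\frac{8 i \sqrt{23974528987766}}{68069} \approx 575.46 i$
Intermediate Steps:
$u{\left(A \right)} = -8 - 64 A$ ($u{\left(A \right)} = -8 + \left(-4\right)^{2} \left(-4\right) A = -8 + 16 \left(-4\right) A = -8 - 64 A$)
$\sqrt{\left(u{\left(-17 \right)} + 35\right) \left(-297\right) + \frac{1}{1992998 - 2061067}} = \sqrt{\left(\left(-8 - -1088\right) + 35\right) \left(-297\right) + \frac{1}{1992998 - 2061067}} = \sqrt{\left(\left(-8 + 1088\right) + 35\right) \left(-297\right) + \frac{1}{-68069}} = \sqrt{\left(1080 + 35\right) \left(-297\right) - \frac{1}{68069}} = \sqrt{1115 \left(-297\right) - \frac{1}{68069}} = \sqrt{-331155 - \frac{1}{68069}} = \sqrt{- \frac{22541389696}{68069}} = \frac{8 i \sqrt{23974528987766}}{68069}$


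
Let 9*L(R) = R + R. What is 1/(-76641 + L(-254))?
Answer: -9/690277 ≈ -1.3038e-5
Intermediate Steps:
L(R) = 2*R/9 (L(R) = (R + R)/9 = (2*R)/9 = 2*R/9)
1/(-76641 + L(-254)) = 1/(-76641 + (2/9)*(-254)) = 1/(-76641 - 508/9) = 1/(-690277/9) = -9/690277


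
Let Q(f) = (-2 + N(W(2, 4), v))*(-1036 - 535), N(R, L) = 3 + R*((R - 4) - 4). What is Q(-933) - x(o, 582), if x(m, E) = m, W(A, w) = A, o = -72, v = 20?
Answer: 17353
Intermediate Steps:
N(R, L) = 3 + R*(-8 + R) (N(R, L) = 3 + R*((-4 + R) - 4) = 3 + R*(-8 + R))
Q(f) = 17281 (Q(f) = (-2 + (3 + 2² - 8*2))*(-1036 - 535) = (-2 + (3 + 4 - 16))*(-1571) = (-2 - 9)*(-1571) = -11*(-1571) = 17281)
Q(-933) - x(o, 582) = 17281 - 1*(-72) = 17281 + 72 = 17353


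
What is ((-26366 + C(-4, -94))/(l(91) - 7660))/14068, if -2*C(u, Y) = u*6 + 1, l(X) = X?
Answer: 52709/212961384 ≈ 0.00024751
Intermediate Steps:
C(u, Y) = -½ - 3*u (C(u, Y) = -(u*6 + 1)/2 = -(6*u + 1)/2 = -(1 + 6*u)/2 = -½ - 3*u)
((-26366 + C(-4, -94))/(l(91) - 7660))/14068 = ((-26366 + (-½ - 3*(-4)))/(91 - 7660))/14068 = ((-26366 + (-½ + 12))/(-7569))*(1/14068) = ((-26366 + 23/2)*(-1/7569))*(1/14068) = -52709/2*(-1/7569)*(1/14068) = (52709/15138)*(1/14068) = 52709/212961384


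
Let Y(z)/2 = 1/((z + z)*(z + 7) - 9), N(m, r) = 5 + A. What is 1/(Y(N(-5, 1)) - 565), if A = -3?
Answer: -27/15253 ≈ -0.0017701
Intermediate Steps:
N(m, r) = 2 (N(m, r) = 5 - 3 = 2)
Y(z) = 2/(-9 + 2*z*(7 + z)) (Y(z) = 2/((z + z)*(z + 7) - 9) = 2/((2*z)*(7 + z) - 9) = 2/(2*z*(7 + z) - 9) = 2/(-9 + 2*z*(7 + z)))
1/(Y(N(-5, 1)) - 565) = 1/(2/(-9 + 2*2² + 14*2) - 565) = 1/(2/(-9 + 2*4 + 28) - 565) = 1/(2/(-9 + 8 + 28) - 565) = 1/(2/27 - 565) = 1/(-15253/27) = -27/15253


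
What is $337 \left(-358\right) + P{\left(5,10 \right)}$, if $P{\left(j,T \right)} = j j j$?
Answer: $-120521$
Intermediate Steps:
$P{\left(j,T \right)} = j^{3}$ ($P{\left(j,T \right)} = j^{2} j = j^{3}$)
$337 \left(-358\right) + P{\left(5,10 \right)} = 337 \left(-358\right) + 5^{3} = -120646 + 125 = -120521$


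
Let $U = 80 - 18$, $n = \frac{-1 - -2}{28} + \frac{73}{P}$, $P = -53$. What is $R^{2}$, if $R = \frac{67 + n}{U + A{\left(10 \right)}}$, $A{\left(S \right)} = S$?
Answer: $\frac{1054885441}{1268499456} \approx 0.8316$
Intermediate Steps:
$n = - \frac{1991}{1484}$ ($n = \frac{-1 - -2}{28} + \frac{73}{-53} = \left(-1 + 2\right) \frac{1}{28} + 73 \left(- \frac{1}{53}\right) = 1 \cdot \frac{1}{28} - \frac{73}{53} = \frac{1}{28} - \frac{73}{53} = - \frac{1991}{1484} \approx -1.3416$)
$U = 62$ ($U = 80 - 18 = 62$)
$R = \frac{32479}{35616}$ ($R = \frac{67 - \frac{1991}{1484}}{62 + 10} = \frac{97437}{1484 \cdot 72} = \frac{97437}{1484} \cdot \frac{1}{72} = \frac{32479}{35616} \approx 0.91192$)
$R^{2} = \left(\frac{32479}{35616}\right)^{2} = \frac{1054885441}{1268499456}$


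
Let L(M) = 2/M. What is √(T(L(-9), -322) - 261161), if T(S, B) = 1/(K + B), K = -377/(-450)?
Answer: I*√5454843110606519/144523 ≈ 511.04*I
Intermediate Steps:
K = 377/450 (K = -377*(-1/450) = 377/450 ≈ 0.83778)
T(S, B) = 1/(377/450 + B)
√(T(L(-9), -322) - 261161) = √(450/(377 + 450*(-322)) - 261161) = √(450/(377 - 144900) - 261161) = √(450/(-144523) - 261161) = √(450*(-1/144523) - 261161) = √(-450/144523 - 261161) = √(-37743771653/144523) = I*√5454843110606519/144523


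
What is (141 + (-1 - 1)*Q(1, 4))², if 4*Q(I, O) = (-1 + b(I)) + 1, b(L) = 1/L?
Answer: 78961/4 ≈ 19740.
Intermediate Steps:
b(L) = 1/L
Q(I, O) = 1/(4*I) (Q(I, O) = ((-1 + 1/I) + 1)/4 = 1/(4*I))
(141 + (-1 - 1)*Q(1, 4))² = (141 + (-1 - 1)*((¼)/1))² = (141 - 1/2)² = (141 - 2*¼)² = (141 - ½)² = (281/2)² = 78961/4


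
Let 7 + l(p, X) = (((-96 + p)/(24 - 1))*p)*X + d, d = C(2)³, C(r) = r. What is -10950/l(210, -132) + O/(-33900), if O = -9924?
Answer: 3324843389/8927161025 ≈ 0.37244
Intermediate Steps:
d = 8 (d = 2³ = 8)
l(p, X) = 1 + X*p*(-96/23 + p/23) (l(p, X) = -7 + ((((-96 + p)/(24 - 1))*p)*X + 8) = -7 + ((((-96 + p)/23)*p)*X + 8) = -7 + ((((-96 + p)*(1/23))*p)*X + 8) = -7 + (((-96/23 + p/23)*p)*X + 8) = -7 + ((p*(-96/23 + p/23))*X + 8) = -7 + (X*p*(-96/23 + p/23) + 8) = -7 + (8 + X*p*(-96/23 + p/23)) = 1 + X*p*(-96/23 + p/23))
-10950/l(210, -132) + O/(-33900) = -10950/(1 - 96/23*(-132)*210 + (1/23)*(-132)*210²) - 9924/(-33900) = -10950/(1 + 2661120/23 + (1/23)*(-132)*44100) - 9924*(-1/33900) = -10950/(1 + 2661120/23 - 5821200/23) + 827/2825 = -10950/(-3160057/23) + 827/2825 = -10950*(-23/3160057) + 827/2825 = 251850/3160057 + 827/2825 = 3324843389/8927161025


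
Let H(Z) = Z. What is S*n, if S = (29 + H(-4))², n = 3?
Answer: 1875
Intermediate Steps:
S = 625 (S = (29 - 4)² = 25² = 625)
S*n = 625*3 = 1875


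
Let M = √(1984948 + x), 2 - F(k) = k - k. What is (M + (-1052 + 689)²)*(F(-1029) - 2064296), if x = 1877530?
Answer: -272009956086 - 2064294*√3862478 ≈ -2.7607e+11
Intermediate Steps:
F(k) = 2 (F(k) = 2 - (k - k) = 2 - 1*0 = 2 + 0 = 2)
M = √3862478 (M = √(1984948 + 1877530) = √3862478 ≈ 1965.3)
(M + (-1052 + 689)²)*(F(-1029) - 2064296) = (√3862478 + (-1052 + 689)²)*(2 - 2064296) = (√3862478 + (-363)²)*(-2064294) = (√3862478 + 131769)*(-2064294) = (131769 + √3862478)*(-2064294) = -272009956086 - 2064294*√3862478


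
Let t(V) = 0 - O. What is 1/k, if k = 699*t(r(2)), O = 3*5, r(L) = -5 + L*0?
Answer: -1/10485 ≈ -9.5374e-5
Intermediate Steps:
r(L) = -5 (r(L) = -5 + 0 = -5)
O = 15
t(V) = -15 (t(V) = 0 - 1*15 = 0 - 15 = -15)
k = -10485 (k = 699*(-15) = -10485)
1/k = 1/(-10485) = -1/10485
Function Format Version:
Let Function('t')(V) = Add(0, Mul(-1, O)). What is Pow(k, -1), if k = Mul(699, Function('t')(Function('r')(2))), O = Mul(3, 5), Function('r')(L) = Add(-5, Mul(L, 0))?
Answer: Rational(-1, 10485) ≈ -9.5374e-5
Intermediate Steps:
Function('r')(L) = -5 (Function('r')(L) = Add(-5, 0) = -5)
O = 15
Function('t')(V) = -15 (Function('t')(V) = Add(0, Mul(-1, 15)) = Add(0, -15) = -15)
k = -10485 (k = Mul(699, -15) = -10485)
Pow(k, -1) = Pow(-10485, -1) = Rational(-1, 10485)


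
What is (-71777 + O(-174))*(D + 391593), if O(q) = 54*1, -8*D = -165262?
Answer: -118271442169/4 ≈ -2.9568e+10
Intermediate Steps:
D = 82631/4 (D = -⅛*(-165262) = 82631/4 ≈ 20658.)
O(q) = 54
(-71777 + O(-174))*(D + 391593) = (-71777 + 54)*(82631/4 + 391593) = -71723*1649003/4 = -118271442169/4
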